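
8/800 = 1/100 = 0.01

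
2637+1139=3776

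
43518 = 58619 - 15101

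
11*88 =968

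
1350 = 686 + 664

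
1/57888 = 1/57888 = 0.00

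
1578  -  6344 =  - 4766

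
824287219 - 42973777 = 781313442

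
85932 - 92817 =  -6885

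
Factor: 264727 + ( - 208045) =2^1*3^2*47^1 *67^1 = 56682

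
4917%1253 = 1158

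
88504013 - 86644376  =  1859637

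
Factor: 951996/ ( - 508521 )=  - 317332/169507 = - 2^2*13^( - 2 )*17^( - 1 ) * 59^(-1) * 79333^1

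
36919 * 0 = 0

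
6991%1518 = 919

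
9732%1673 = 1367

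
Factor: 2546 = 2^1 * 19^1*67^1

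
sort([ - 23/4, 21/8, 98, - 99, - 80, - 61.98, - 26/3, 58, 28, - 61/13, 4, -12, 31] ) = [ - 99,- 80, - 61.98, - 12,-26/3 ,-23/4, - 61/13, 21/8,  4, 28,31,58, 98 ] 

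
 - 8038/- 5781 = 8038/5781 = 1.39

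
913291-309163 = 604128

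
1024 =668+356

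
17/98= 17/98 = 0.17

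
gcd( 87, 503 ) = 1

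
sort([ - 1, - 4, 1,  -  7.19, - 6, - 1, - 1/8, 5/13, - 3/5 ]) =[ - 7.19, - 6  ,-4,- 1, - 1, - 3/5, - 1/8, 5/13,1] 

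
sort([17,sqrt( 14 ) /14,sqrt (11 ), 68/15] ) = [ sqrt( 14 ) /14, sqrt( 11 ),68/15,17]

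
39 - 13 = 26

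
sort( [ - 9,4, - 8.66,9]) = [ - 9, - 8.66, 4, 9]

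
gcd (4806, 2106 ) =54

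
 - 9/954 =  - 1+105/106 = - 0.01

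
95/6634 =95/6634= 0.01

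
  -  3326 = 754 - 4080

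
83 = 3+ 80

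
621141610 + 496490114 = 1117631724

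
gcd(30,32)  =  2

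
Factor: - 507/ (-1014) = 1/2 = 2^( - 1 )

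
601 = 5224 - 4623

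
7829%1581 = 1505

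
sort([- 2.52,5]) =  [ - 2.52, 5] 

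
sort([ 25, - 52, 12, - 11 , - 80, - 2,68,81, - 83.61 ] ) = [ - 83.61, - 80, - 52,- 11, - 2, 12, 25, 68, 81] 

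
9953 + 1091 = 11044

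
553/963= 553/963= 0.57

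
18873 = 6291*3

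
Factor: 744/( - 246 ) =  - 124/41 = -2^2*31^1*41^( - 1)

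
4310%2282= 2028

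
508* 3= 1524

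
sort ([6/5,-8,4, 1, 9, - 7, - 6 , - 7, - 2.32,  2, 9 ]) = [  -  8, - 7, - 7 , - 6, - 2.32,1, 6/5,  2,4,  9,  9 ]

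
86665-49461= 37204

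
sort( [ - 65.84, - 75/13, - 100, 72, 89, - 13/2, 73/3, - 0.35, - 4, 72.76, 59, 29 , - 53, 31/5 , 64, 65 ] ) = [ - 100, - 65.84, - 53 , - 13/2, - 75/13, - 4, - 0.35,31/5 , 73/3, 29,59, 64, 65,72,  72.76, 89] 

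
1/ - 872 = -1+871/872=- 0.00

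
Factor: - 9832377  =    -  3^1*349^1 * 9391^1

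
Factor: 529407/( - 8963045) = - 3^2*5^( - 1)*7^( - 1)*13^( - 1)*59^1*  997^1*19699^(-1)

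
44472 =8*5559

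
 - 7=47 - 54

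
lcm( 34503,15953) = 1483629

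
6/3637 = 6/3637 = 0.00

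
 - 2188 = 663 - 2851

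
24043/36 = 667 + 31/36 = 667.86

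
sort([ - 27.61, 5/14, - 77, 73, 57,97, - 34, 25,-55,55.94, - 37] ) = [- 77,-55, - 37, - 34, - 27.61,5/14,25, 55.94, 57, 73,97]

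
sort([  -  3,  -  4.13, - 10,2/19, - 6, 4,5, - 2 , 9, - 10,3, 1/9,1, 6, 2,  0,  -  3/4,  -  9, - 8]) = [  -  10 , - 10,  -  9, - 8,  -  6, - 4.13, - 3, - 2, - 3/4, 0, 2/19, 1/9, 1,2, 3,4, 5, 6,9 ]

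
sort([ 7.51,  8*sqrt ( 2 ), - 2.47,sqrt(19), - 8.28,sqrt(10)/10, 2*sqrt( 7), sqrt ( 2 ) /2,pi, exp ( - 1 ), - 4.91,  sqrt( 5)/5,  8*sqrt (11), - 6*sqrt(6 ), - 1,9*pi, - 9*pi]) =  [ - 9*pi, - 6*sqrt( 6), - 8.28, - 4.91, - 2.47,-1, sqrt (10 ) /10,  exp( - 1),sqrt ( 5)/5,sqrt(2) /2,  pi , sqrt( 19),  2*sqrt ( 7 ),7.51 , 8*sqrt ( 2 ), 8*sqrt( 11 ), 9*pi]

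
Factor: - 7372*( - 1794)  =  2^3*3^1 * 13^1*19^1*23^1*97^1 = 13225368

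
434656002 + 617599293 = 1052255295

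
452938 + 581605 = 1034543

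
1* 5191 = 5191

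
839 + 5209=6048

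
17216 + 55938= 73154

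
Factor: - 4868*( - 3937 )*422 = 2^3 * 31^1*127^1 * 211^1*1217^1 = 8087763352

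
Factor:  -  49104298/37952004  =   - 24552149/18976002 =-2^(  -  1)*3^( - 1)*61^( - 1) * 139^ ( - 1 ) * 373^ ( - 1)*1123^1 * 21863^1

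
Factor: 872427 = 3^1*43^1 * 6763^1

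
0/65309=0 = 0.00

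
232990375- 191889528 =41100847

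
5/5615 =1/1123 = 0.00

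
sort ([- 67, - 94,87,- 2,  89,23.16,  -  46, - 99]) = [ - 99, - 94, - 67,  -  46, - 2,23.16, 87, 89]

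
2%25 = 2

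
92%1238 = 92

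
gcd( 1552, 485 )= 97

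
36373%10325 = 5398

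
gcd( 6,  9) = 3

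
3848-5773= - 1925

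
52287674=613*85298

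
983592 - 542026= 441566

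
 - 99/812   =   - 1 + 713/812= - 0.12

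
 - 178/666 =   -  1+244/333 =- 0.27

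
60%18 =6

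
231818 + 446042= 677860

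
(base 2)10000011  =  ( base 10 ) 131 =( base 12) AB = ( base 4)2003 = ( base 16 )83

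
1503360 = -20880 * ( - 72)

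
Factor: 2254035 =3^1 * 5^1*7^1*21467^1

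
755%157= 127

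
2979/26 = 2979/26 = 114.58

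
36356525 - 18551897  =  17804628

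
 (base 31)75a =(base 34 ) 5WO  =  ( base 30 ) 7jm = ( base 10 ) 6892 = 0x1AEC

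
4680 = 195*24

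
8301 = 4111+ 4190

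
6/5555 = 6/5555 = 0.00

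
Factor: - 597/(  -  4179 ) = 1/7 =7^ ( - 1 ) 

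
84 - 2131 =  - 2047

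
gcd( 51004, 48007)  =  1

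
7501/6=1250 + 1/6 = 1250.17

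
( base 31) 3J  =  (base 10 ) 112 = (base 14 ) 80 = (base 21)57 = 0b1110000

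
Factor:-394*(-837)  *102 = 33637356 = 2^2*3^4*17^1*31^1*197^1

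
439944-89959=349985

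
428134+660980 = 1089114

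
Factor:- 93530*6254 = - 2^2 * 5^1*47^1*53^1*59^1*199^1 =-584936620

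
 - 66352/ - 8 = 8294+0/1 = 8294.00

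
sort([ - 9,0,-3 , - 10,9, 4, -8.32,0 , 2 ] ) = [ - 10, - 9, - 8.32, - 3, 0, 0, 2 , 4, 9 ] 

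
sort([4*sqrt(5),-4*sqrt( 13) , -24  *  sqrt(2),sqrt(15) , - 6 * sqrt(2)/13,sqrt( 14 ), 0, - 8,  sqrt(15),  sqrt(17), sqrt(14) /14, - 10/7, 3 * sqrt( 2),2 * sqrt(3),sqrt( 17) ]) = [-24*sqrt ( 2 ), - 4*sqrt(13 ),-8,-10/7,-6*sqrt(2) /13,0 , sqrt(14 ) /14,  2 * sqrt( 3) , sqrt( 14), sqrt(15),sqrt( 15), sqrt( 17), sqrt(17), 3*sqrt(2) , 4*sqrt( 5) ] 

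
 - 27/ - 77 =27/77 = 0.35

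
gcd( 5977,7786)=1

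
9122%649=36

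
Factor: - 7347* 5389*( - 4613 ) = 182642430579 = 3^1*7^1*17^1*31^1 * 79^1*317^1*659^1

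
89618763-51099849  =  38518914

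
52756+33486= 86242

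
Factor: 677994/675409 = 2^1*3^1 * 7^(  -  1)*17^3 * 23^1 * 96487^ (  -  1 )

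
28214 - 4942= 23272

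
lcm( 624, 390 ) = 3120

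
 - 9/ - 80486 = 9/80486  =  0.00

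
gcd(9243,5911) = 1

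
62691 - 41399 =21292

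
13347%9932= 3415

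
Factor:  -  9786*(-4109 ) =40210674  =  2^1*3^1*7^2*233^1*587^1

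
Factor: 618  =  2^1* 3^1 * 103^1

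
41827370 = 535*78182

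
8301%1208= 1053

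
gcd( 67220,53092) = 4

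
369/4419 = 41/491  =  0.08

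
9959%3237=248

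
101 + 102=203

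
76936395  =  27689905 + 49246490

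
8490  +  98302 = 106792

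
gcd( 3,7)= 1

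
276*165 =45540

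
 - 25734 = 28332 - 54066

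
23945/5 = 4789= 4789.00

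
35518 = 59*602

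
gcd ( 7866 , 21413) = 437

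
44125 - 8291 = 35834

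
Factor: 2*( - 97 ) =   -  194  =  - 2^1*97^1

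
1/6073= 1/6073  =  0.00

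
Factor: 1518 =2^1*3^1*11^1*23^1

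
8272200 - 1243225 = 7028975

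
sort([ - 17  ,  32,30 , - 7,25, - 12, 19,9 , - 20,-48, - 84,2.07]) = [ - 84,-48, - 20, - 17, - 12,-7,2.07,9,19 , 25,30 , 32 ] 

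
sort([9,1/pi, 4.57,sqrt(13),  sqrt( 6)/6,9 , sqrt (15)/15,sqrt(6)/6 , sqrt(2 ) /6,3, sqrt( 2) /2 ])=[sqrt( 2) /6 , sqrt (15)/15 , 1/pi, sqrt( 6)/6, sqrt(6)/6, sqrt( 2)/2,  3,sqrt( 13),4.57,9,  9]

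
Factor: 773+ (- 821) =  - 2^4*3^1 = -48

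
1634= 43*38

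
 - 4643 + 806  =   - 3837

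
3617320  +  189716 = 3807036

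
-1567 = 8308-9875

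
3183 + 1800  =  4983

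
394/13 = 30 + 4/13= 30.31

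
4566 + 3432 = 7998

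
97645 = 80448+17197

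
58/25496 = 29/12748 = 0.00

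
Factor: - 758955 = - 3^1*5^1*19^1*2663^1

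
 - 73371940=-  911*80540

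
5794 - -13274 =19068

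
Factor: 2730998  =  2^1*1365499^1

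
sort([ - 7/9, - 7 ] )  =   [ - 7, - 7/9 ]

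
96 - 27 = 69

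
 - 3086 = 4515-7601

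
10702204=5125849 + 5576355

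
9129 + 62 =9191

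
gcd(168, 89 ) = 1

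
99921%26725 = 19746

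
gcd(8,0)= 8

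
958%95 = 8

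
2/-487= - 2/487 = -0.00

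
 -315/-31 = 315/31 = 10.16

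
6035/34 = 355/2 =177.50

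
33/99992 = 33/99992 = 0.00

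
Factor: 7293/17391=13/31=13^1*31^(-1 ) 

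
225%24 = 9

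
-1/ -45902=1/45902 = 0.00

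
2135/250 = 8+27/50 =8.54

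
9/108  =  1/12  =  0.08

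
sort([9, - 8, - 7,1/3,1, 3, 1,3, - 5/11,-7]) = [ - 8, - 7, - 7, - 5/11,1/3 , 1, 1,3,3 , 9]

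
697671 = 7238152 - 6540481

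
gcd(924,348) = 12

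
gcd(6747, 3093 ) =3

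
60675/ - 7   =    -  8668 +1/7= - 8667.86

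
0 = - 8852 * 0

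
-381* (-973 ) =370713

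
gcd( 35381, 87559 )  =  1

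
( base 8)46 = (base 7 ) 53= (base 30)18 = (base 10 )38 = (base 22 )1g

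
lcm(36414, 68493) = 2876706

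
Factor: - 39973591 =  - 7^1*5710513^1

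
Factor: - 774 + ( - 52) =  - 826 = - 2^1*7^1*59^1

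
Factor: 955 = 5^1* 191^1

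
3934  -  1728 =2206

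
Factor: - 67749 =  - 3^1*11^1*2053^1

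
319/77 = 29/7= 4.14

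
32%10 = 2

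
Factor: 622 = 2^1 * 311^1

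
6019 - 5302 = 717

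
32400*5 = 162000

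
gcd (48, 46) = 2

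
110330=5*22066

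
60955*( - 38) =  - 2316290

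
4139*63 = 260757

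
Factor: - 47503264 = - 2^5*37^1*53^1*757^1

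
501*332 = 166332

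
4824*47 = 226728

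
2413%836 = 741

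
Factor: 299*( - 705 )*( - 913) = 192455835 = 3^1*5^1*11^1* 13^1 * 23^1*47^1*83^1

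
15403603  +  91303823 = 106707426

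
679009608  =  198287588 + 480722020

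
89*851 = 75739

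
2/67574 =1/33787 = 0.00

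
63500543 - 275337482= - 211836939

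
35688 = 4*8922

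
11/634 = 11/634 = 0.02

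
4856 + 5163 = 10019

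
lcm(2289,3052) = 9156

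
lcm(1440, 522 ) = 41760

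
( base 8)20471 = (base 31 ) 8QB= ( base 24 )EI9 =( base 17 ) 1C75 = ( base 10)8505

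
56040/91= 615 + 75/91 = 615.82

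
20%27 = 20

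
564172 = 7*80596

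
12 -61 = -49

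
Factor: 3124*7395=23101980=2^2*3^1*5^1*11^1*17^1*29^1*71^1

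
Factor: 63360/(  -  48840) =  - 48/37 =-2^4 * 3^1*37^( - 1 ) 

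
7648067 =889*8603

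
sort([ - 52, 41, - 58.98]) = [ - 58.98, - 52, 41]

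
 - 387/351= - 2 + 35/39 = -1.10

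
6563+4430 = 10993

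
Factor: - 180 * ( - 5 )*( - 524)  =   - 471600 =- 2^4*3^2*5^2 *131^1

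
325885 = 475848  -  149963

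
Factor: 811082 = 2^1*405541^1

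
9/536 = 9/536 = 0.02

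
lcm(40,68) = 680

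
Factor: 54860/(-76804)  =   - 5/7 =- 5^1*7^( - 1 )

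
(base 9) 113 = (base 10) 93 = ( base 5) 333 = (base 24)3l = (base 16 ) 5D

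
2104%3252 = 2104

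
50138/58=25069/29 = 864.45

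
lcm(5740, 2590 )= 212380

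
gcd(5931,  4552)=1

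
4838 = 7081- 2243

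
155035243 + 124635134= 279670377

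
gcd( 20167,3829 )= 7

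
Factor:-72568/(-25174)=2^2*41^(-1 )*47^1*193^1*307^(-1 ) = 36284/12587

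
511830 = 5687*90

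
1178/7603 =1178/7603 = 0.15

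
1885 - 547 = 1338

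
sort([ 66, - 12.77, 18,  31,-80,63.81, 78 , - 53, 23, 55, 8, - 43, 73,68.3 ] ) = [ - 80, - 53, - 43, - 12.77,8,  18, 23,  31,  55,63.81, 66, 68.3,73,78] 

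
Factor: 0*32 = 0^1 = 0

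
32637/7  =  4662+3/7  =  4662.43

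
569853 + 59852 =629705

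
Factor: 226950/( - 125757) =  -2^1*3^ (-1)*5^2 * 17^1* 157^(-1) = - 850/471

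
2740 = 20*137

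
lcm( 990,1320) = 3960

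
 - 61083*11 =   -  671913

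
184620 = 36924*5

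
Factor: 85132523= 7^1*37^1 * 41^1*8017^1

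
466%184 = 98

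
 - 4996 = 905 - 5901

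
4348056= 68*63942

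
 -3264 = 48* (- 68)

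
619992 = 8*77499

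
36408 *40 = 1456320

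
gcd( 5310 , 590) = 590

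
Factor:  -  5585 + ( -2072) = -13^1*19^1*31^1= - 7657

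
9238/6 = 4619/3 = 1539.67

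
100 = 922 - 822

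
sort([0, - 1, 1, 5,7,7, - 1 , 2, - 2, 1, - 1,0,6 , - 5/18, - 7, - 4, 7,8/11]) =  [ - 7,  -  4, - 2, - 1, - 1, -1, - 5/18,0, 0, 8/11,1,  1,  2,  5 , 6, 7,7, 7]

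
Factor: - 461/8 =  - 2^(-3)*461^1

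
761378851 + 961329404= 1722708255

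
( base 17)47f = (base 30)1d0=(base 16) 50a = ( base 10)1290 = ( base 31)1AJ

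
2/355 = 2/355 = 0.01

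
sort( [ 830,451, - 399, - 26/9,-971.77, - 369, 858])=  [ - 971.77,-399, - 369, - 26/9,451,830,858 ] 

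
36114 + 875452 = 911566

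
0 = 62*0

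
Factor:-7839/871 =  - 3^2=- 9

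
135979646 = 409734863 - 273755217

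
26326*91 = 2395666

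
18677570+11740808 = 30418378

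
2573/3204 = 2573/3204 = 0.80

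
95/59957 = 95/59957 = 0.00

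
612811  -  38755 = 574056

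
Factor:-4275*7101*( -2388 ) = 2^2*3^6*5^2*19^1 * 199^1*263^1 = 72491978700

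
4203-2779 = 1424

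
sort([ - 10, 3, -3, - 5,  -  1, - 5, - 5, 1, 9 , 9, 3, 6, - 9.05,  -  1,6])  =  [ - 10 ,  -  9.05, - 5, - 5,-5,- 3 , - 1, - 1, 1, 3, 3, 6, 6,  9, 9]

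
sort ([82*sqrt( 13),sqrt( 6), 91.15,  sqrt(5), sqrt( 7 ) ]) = [ sqrt( 5), sqrt ( 6), sqrt( 7), 91.15, 82*sqrt ( 13)]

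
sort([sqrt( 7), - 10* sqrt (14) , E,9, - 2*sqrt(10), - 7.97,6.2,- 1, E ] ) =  [ - 10 * sqrt(14), - 7.97 , - 2*sqrt( 10 ), - 1 , sqrt(7), E,E , 6.2,9 ]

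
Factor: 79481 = 79481^1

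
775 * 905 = 701375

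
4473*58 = 259434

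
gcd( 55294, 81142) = 2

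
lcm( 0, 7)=0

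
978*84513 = 82653714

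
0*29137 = 0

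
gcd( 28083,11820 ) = 3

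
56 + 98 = 154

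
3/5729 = 3/5729  =  0.00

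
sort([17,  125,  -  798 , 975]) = [ - 798 , 17,  125,975]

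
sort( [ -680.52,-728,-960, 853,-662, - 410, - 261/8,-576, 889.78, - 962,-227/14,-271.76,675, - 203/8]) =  [ - 962,- 960, - 728, - 680.52,-662, - 576, - 410 , - 271.76, - 261/8,-203/8,-227/14, 675,853, 889.78 ]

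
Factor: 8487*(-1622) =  - 13765914 = - 2^1*3^2*23^1*41^1*811^1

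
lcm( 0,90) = 0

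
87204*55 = 4796220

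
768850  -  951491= - 182641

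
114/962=57/481 = 0.12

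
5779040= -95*(- 60832)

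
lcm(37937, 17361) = 1024299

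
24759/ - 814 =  - 31+475/814 = - 30.42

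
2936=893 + 2043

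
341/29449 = 341/29449 =0.01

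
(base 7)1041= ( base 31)C0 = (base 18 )12c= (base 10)372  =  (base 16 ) 174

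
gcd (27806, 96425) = 1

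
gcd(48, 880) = 16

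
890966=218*4087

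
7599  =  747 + 6852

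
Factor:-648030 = -2^1*3^1*5^1 * 21601^1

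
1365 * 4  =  5460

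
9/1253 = 9/1253 = 0.01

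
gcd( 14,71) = 1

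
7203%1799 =7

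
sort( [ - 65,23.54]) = [ - 65, 23.54 ] 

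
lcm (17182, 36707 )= 807554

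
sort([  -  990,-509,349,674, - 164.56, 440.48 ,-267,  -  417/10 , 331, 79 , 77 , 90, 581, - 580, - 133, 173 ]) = [-990, - 580,  -  509,-267, - 164.56,-133,-417/10, 77,79, 90, 173 , 331, 349, 440.48, 581, 674 ] 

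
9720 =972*10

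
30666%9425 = 2391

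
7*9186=64302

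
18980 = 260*73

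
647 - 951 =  - 304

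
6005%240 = 5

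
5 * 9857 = 49285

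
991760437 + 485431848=1477192285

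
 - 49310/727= - 68+126/727 = - 67.83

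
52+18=70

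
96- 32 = 64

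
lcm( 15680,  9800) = 78400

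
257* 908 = 233356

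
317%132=53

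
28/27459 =28/27459 = 0.00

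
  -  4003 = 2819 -6822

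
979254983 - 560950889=418304094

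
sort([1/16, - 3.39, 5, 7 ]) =[-3.39, 1/16, 5,7 ]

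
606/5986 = 303/2993= 0.10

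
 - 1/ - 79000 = 1/79000 = 0.00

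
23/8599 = 23/8599 = 0.00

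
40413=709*57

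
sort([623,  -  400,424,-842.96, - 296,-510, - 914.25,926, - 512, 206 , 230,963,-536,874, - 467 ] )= [ - 914.25, - 842.96,  -  536, - 512,  -  510, - 467, - 400, - 296,206,230,424, 623 , 874,926,963 ]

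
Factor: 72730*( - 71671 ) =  - 2^1*5^1 * 7^1*1039^1*71671^1 = - 5212631830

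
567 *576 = 326592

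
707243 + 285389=992632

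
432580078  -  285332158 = 147247920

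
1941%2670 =1941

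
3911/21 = 186+ 5/21  =  186.24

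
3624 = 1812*2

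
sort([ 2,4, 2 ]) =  [2, 2, 4]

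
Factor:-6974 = -2^1*11^1 * 317^1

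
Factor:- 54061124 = -2^2*13^1*41^1*25357^1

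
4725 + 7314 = 12039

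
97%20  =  17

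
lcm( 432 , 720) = 2160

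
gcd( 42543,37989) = 9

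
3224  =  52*62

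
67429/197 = 67429/197= 342.28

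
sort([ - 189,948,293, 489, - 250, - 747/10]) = [ - 250, - 189 , - 747/10,293,489, 948] 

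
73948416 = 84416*876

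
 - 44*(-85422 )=3758568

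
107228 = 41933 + 65295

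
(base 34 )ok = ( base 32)q4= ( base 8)1504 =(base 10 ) 836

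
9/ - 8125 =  - 1 + 8116/8125 = - 0.00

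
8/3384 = 1/423= 0.00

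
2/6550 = 1/3275 = 0.00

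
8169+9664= 17833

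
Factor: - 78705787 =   -  569^1*138323^1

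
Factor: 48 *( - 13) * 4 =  - 2496= - 2^6*3^1*13^1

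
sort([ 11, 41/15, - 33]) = [ - 33,41/15, 11]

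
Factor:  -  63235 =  - 5^1*12647^1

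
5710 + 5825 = 11535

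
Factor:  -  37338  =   - 2^1*3^1*7^2 * 127^1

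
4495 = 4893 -398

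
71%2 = 1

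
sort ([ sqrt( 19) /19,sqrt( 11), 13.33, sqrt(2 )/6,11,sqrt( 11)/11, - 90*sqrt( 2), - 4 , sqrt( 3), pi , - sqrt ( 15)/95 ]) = [ - 90*sqrt( 2), -4, - sqrt( 15)/95, sqrt(19 )/19, sqrt( 2)/6, sqrt(11) /11, sqrt( 3),pi, sqrt( 11), 11,13.33] 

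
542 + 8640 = 9182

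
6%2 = 0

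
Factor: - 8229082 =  - 2^1*43^1*103^1* 929^1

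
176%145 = 31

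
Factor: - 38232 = -2^3*3^4* 59^1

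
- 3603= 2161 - 5764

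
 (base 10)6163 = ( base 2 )1100000010011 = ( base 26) 931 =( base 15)1C5D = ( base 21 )dka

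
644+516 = 1160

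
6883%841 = 155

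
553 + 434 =987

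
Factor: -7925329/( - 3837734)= 2^( - 1)*19^( - 1 )*23^ ( - 1)*4391^( - 1 )*7925329^1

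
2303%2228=75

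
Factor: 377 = 13^1 * 29^1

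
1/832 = 1/832=0.00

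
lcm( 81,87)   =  2349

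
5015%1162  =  367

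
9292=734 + 8558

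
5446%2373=700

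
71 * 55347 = 3929637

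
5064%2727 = 2337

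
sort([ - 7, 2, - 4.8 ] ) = [ - 7, - 4.8,  2 ]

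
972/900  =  1 + 2/25 =1.08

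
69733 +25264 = 94997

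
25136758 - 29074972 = - 3938214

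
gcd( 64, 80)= 16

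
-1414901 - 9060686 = - 10475587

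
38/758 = 19/379=0.05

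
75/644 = 75/644 = 0.12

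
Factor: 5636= 2^2*1409^1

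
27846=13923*2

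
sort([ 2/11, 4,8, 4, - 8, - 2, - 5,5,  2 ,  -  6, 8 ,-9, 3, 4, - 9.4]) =[ - 9.4, - 9,-8, - 6, - 5, - 2 , 2/11,2, 3,4,4, 4, 5, 8,8] 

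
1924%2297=1924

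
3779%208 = 35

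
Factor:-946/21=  - 2^1*3^( - 1)*7^( -1 ) * 11^1*43^1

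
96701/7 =96701/7 = 13814.43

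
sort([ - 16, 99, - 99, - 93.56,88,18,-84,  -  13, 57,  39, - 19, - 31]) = [ - 99,-93.56, - 84,-31, - 19, -16, - 13,18,39, 57,88, 99 ] 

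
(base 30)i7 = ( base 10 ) 547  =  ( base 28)JF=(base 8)1043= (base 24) mj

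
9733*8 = 77864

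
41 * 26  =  1066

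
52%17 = 1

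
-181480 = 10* ( - 18148) 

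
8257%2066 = 2059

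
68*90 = 6120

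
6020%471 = 368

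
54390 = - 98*(-555)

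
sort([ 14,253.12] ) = [ 14, 253.12]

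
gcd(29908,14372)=4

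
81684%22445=14349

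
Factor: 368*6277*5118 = 2^5*3^1*23^1*853^1*6277^1 = 11822252448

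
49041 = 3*16347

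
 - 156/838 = - 78/419 = -0.19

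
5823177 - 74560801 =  - 68737624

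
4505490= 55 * 81918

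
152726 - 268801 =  - 116075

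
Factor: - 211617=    - 3^2*7^1 * 3359^1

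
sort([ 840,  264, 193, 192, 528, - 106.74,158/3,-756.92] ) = [-756.92 , - 106.74,  158/3, 192, 193, 264,528, 840]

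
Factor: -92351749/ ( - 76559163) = 3^( - 1)*7^1*433^(  -  1) * 58937^( -1 )*13193107^1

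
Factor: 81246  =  2^1*3^1 * 11^1*1231^1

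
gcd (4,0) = 4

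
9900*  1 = 9900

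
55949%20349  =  15251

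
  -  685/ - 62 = 685/62 = 11.05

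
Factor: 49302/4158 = 7^( - 1 )*83^1 = 83/7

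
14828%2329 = 854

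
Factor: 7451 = 7451^1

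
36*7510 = 270360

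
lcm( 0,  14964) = 0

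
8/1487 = 8/1487 = 0.01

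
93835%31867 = 30101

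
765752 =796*962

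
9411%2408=2187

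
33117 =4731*7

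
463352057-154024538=309327519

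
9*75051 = 675459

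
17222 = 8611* 2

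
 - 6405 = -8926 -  - 2521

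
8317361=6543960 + 1773401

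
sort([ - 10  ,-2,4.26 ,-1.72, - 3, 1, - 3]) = [-10, - 3  , - 3,-2, - 1.72,1,4.26 ] 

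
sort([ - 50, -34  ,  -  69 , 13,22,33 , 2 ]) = [ - 69,-50, - 34,2, 13,22,33 ] 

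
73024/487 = 149 + 461/487 = 149.95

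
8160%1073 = 649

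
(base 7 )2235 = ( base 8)1452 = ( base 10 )810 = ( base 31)Q4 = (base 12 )576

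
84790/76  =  1115+25/38 = 1115.66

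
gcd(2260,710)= 10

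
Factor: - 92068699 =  - 19^1*4845721^1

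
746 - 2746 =-2000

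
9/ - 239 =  - 9/239= - 0.04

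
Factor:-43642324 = - 2^2*11^1*991871^1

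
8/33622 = 4/16811 = 0.00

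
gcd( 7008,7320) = 24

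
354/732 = 59/122 = 0.48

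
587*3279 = 1924773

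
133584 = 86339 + 47245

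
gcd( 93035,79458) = 1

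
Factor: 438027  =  3^1 * 146009^1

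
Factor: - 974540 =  - 2^2*5^1*7^1*6961^1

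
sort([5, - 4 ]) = [ - 4, 5]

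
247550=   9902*25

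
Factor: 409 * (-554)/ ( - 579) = 226586/579 = 2^1*3^( - 1) * 193^( - 1 )*277^1*409^1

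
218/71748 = 109/35874  =  0.00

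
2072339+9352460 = 11424799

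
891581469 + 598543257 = 1490124726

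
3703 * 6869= 25435907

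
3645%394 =99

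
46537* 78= 3629886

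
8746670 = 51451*170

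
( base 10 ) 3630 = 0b111000101110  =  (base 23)6JJ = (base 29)495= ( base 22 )7B0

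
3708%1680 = 348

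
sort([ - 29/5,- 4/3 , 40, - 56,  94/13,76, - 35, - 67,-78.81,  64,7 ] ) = [ - 78.81 , - 67, - 56, - 35 ,-29/5,  -  4/3, 7, 94/13,  40,  64,76]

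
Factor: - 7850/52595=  - 2^1*5^1 * 67^(-1)= - 10/67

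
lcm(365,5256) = 26280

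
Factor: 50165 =5^1*79^1*127^1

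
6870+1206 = 8076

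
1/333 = 1/333 = 0.00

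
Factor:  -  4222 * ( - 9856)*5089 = 2^8* 7^2 * 11^1 * 727^1  *2111^1 = 211763630848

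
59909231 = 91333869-31424638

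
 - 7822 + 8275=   453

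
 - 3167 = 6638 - 9805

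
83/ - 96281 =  - 83/96281 = - 0.00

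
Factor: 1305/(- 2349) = -3^( - 2 )*5^1  =  - 5/9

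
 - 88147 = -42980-45167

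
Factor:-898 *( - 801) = 2^1*3^2*89^1*449^1 = 719298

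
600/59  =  10 + 10/59 = 10.17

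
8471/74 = 8471/74 = 114.47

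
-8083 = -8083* 1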